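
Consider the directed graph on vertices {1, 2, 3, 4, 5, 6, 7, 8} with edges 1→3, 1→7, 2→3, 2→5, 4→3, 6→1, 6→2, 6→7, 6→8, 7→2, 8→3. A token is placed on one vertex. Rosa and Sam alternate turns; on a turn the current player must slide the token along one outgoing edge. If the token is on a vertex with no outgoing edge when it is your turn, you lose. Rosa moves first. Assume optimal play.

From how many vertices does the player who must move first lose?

3

Work bottom-up. With no move the player to move loses. Otherwise the position is W if at least one move leads to an L position for the opponent, and L if every move leads to a W.
Every edge goes from a vertex to one that appears earlier in the order 5, 3, 2, 8, 7, 1, 6, 4, so processing vertices in that order labels each vertex after all of its successors.
5: no outgoing edge → L
3: no outgoing edge → L
2: can move to 3, which is L ⇒ W
8: can move to 3, which is L ⇒ W
7: the only move is to 2(W), a W ⇒ L
1: can move to 7, which is L ⇒ W
6: can move to 7, which is L ⇒ W
4: can move to 3, which is L ⇒ W
The L vertices are 3, 5, 7; that is 3 in all.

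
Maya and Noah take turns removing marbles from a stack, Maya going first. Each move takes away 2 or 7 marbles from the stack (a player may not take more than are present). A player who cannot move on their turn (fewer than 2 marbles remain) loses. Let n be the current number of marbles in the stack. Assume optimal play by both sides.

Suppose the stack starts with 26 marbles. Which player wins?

Maya wins.

Label each position W (a win for the player to move) or L (a loss). A position with no legal move is L; any other position is W exactly when some move reaches an L, and L when every move reaches a W.
n=0: no move → L
n=1: no move → L
n=2: W (go to 0, an L position)
n=3: W (go to 1, an L position)
n=4: L (sole option 2(W) is W)
n=5: L (sole option 3(W) is W)
n=6: W (go to 4, an L position)
n=7: W (go to 5, an L position)
n=8: W (go to 1, an L position)
n=9: L (options 7(W), 2(W) are all W)
n=10: L (options 8(W), 3(W) are all W)
n=11: W (go to 9, an L position)
n=12: W (go to 10, an L position)
n=13: L (options 11(W), 6(W) are all W)
n=14: L (options 12(W), 7(W) are all W)
n=15: W (go to 13, an L position)
n=16: W (go to 14, an L position)
n=17: W (go to 10, an L position)
n=18: L (options 16(W), 11(W) are all W)
n=19: L (options 17(W), 12(W) are all W)
n=20: W (go to 18, an L position)
n=21: W (go to 19, an L position)
n=22: L (options 20(W), 15(W) are all W)
n=23: L (options 21(W), 16(W) are all W)
n=24: W (go to 22, an L position)
n=25: W (go to 23, an L position)
n=26: W (go to 19, an L position)
From 26 Maya can remove 7, leaving 19, reaching an L position.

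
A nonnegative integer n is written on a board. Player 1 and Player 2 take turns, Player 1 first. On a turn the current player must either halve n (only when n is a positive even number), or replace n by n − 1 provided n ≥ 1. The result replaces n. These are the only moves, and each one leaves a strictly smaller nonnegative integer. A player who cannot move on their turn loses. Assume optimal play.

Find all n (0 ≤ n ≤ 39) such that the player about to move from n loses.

Label each position W (a win for the player to move) or L (a loss). A position with no legal move is L; any other position is W exactly when some move reaches an L, and L when every move reaches a W.
n=0: no move → L
n=1: reaches L-position 0 → W
n=2: only reaches 1(W), which is W → L
n=3: reaches L-position 2 → W
n=4: reaches L-position 2 → W
n=5: only reaches 4(W), which is W → L
n=6: reaches L-position 5 → W
n=7: only reaches 6(W), which is W → L
n=8: reaches L-position 7 → W
n=9: only reaches 8(W), which is W → L
n=10: reaches L-position 5 → W
n=11: only reaches 10(W), which is W → L
n=12: reaches L-position 11 → W
n=13: only reaches 12(W), which is W → L
n=14: reaches L-position 7 → W
n=15: only reaches 14(W), which is W → L
n=16: reaches L-position 15 → W
n=17: only reaches 16(W), which is W → L
n=18: reaches L-position 9 → W
n=19: only reaches 18(W), which is W → L
n=20: reaches L-position 19 → W
n=21: only reaches 20(W), which is W → L
n=22: reaches L-position 11 → W
n=23: only reaches 22(W), which is W → L
n=24: reaches L-position 23 → W
n=25: only reaches 24(W), which is W → L
n=26: reaches L-position 13 → W
n=27: only reaches 26(W), which is W → L
n=28: reaches L-position 27 → W
n=29: only reaches 28(W), which is W → L
n=30: reaches L-position 15 → W
n=31: only reaches 30(W), which is W → L
n=32: reaches L-position 31 → W
n=33: only reaches 32(W), which is W → L
n=34: reaches L-position 17 → W
n=35: only reaches 34(W), which is W → L
n=36: reaches L-position 35 → W
n=37: only reaches 36(W), which is W → L
n=38: reaches L-position 19 → W
n=39: only reaches 38(W), which is W → L
Reading off the rows marked L gives the requested list; there are 20 such values of n.

0, 2, 5, 7, 9, 11, 13, 15, 17, 19, 21, 23, 25, 27, 29, 31, 33, 35, 37, 39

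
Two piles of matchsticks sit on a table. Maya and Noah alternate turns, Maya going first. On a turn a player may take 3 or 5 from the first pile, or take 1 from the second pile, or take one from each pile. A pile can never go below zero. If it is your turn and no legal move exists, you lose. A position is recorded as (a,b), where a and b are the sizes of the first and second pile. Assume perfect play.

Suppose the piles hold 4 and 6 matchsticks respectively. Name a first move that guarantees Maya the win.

Move to (1,6).

Label each position W (a win for the player to move) or L (a loss). A position with no legal move is L; any other position is W exactly when some move reaches an L, and L when every move reaches a W.
No move ever increases a pile, so every position that can arise here has a ≤ 4 and b ≤ 6; it is enough to label the cells with 0 ≤ a ≤ 4 and 0 ≤ b ≤ 6.
Every move lowers a or b (never raises either), so fill the grid row by row in increasing a, and left to right within a row: each cell's successors are then already labelled.
      b=0  b=1  b=2  b=3  b=4  b=5  b=6
a=0:    L    W    L    W    L    W    L
a=1:    L    W    L    W    L    W    L
a=2:    L    W    L    W    L    W    L
a=3:    W    W    W    W    W    W    W
a=4:    W    L    W    L    W    L    W
Cells with no legal move (terminal, hence L): (0,0), (1,0), (2,0).
The remaining L cells, each justified by listing all of its moves:
(0,2): L (sole option (0,1)(W) is W)
(0,4): L (sole option (0,3)(W) is W)
(0,6): L (sole option (0,5)(W) is W)
(1,2): L (options (1,1)(W), (0,1)(W) are all W)
(1,4): L (options (1,3)(W), (0,3)(W) are all W)
(1,6): L (options (1,5)(W), (0,5)(W) are all W)
(2,2): L (options (2,1)(W), (1,1)(W) are all W)
(2,4): L (options (2,3)(W), (1,3)(W) are all W)
(2,6): L (options (2,5)(W), (1,5)(W) are all W)
(4,1): L (options (1,1)(W), (4,0)(W), (3,0)(W) are all W)
(4,3): L (options (1,3)(W), (4,2)(W), (3,2)(W) are all W)
(4,5): L (options (1,5)(W), (4,4)(W), (3,4)(W) are all W)
Every other cell has at least one move into one of the L cells above, so it is W.
From (4,6), the L positions reachable in one move are: (1,6), (4,5). Any move reaching one of these is winning.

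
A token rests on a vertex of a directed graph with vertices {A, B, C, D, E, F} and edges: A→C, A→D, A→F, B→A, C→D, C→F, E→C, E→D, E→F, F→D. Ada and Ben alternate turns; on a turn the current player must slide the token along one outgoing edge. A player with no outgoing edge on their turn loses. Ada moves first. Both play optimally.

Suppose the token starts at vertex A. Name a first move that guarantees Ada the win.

Move to D.

Use the standard recursion: the mover loses at a terminal position; elsewhere, the mover wins exactly when some move hands the opponent an L position.
Every edge goes from a vertex to one that appears earlier in the order D, F, C, A, B, E, so processing vertices in that order labels each vertex after all of its successors.
D: no outgoing edge → L
F: →D(L), so W
C: →D(L), so W
A: →D(L), so W
B: →A(W) only, which is W, so L
E: →D(L), so W
From A, the L positions reachable in one move are: D.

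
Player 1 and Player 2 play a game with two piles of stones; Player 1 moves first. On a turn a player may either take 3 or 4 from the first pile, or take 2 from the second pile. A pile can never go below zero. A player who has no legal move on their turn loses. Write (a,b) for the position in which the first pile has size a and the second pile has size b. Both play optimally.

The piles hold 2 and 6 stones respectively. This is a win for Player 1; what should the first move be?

Move to (2,4).

Label each position W (a win for the player to move) or L (a loss). A position with no legal move is L; any other position is W exactly when some move reaches an L, and L when every move reaches a W.
No move ever increases a pile, so every position that can arise here has a ≤ 2 and b ≤ 6; it is enough to label the cells with 0 ≤ a ≤ 2 and 0 ≤ b ≤ 6.
Every move lowers a or b (never raises either), so fill the grid row by row in increasing a, and left to right within a row: each cell's successors are then already labelled.
      b=0  b=1  b=2  b=3  b=4  b=5  b=6
a=0:    L    L    W    W    L    L    W
a=1:    L    L    W    W    L    L    W
a=2:    L    L    W    W    L    L    W
Cells with no legal move (terminal, hence L): (0,0), (0,1), (1,0), (1,1), (2,0), (2,1).
The remaining L cells, each justified by listing all of its moves:
(0,4): L (sole option (0,2)(W) is W)
(0,5): L (sole option (0,3)(W) is W)
(1,4): L (sole option (1,2)(W) is W)
(1,5): L (sole option (1,3)(W) is W)
(2,4): L (sole option (2,2)(W) is W)
(2,5): L (sole option (2,3)(W) is W)
Every other cell has at least one move into one of the L cells above, so it is W.
From (2,6), the L positions reachable in one move are: (2,4).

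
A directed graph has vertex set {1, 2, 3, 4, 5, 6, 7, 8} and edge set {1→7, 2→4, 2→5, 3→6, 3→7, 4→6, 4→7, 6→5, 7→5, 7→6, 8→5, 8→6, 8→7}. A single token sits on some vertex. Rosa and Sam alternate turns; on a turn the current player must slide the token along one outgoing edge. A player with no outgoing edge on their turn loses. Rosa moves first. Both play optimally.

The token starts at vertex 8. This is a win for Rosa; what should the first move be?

Use the standard recursion: the mover loses at a terminal position; elsewhere, the mover wins exactly when some move hands the opponent an L position.
Every edge goes from a vertex to one that appears earlier in the order 5, 6, 7, 8, 3, 4, 1, 2, so processing vertices in that order labels each vertex after all of its successors.
5: no outgoing edge → L
6: →5(L), so W
7: →5(L), so W
8: →5(L), so W
3: →7(W), 6(W) — all W, so L
4: →7(W), 6(W) — all W, so L
1: →7(W) only, which is W, so L
2: →4(L), so W
From 8, the L positions reachable in one move are: 5.

Move to 5.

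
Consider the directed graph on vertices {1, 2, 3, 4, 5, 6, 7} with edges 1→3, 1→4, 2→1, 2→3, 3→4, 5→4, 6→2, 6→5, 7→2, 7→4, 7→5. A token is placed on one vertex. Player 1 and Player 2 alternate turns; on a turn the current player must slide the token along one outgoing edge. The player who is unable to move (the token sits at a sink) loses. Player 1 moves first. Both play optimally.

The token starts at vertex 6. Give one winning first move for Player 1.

Move to 2.

Label each position W (a win for the player to move) or L (a loss). A position with no legal move is L; any other position is W exactly when some move reaches an L, and L when every move reaches a W.
Every edge goes from a vertex to one that appears earlier in the order 4, 3, 1, 2, 5, 7, 6, so processing vertices in that order labels each vertex after all of its successors.
4: no outgoing edge → L
3: can move to 4, which is L ⇒ W
1: can move to 4, which is L ⇒ W
2: moves to 1(W), 3(W); every one is W ⇒ L
5: can move to 4, which is L ⇒ W
7: can move to 2, which is L ⇒ W
6: can move to 2, which is L ⇒ W
From 6, the L positions reachable in one move are: 2.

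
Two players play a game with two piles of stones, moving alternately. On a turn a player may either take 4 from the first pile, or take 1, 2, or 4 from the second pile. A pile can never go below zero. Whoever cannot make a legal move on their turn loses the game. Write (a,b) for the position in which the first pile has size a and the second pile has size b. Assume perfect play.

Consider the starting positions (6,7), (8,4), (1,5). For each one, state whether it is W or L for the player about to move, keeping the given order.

Build the W/L table. Terminal = L. A non-terminal position is W if it has a move to some L; otherwise it is L.
No move ever increases a pile, so every position that can arise here has a ≤ 8 and b ≤ 7; it is enough to label the cells with 0 ≤ a ≤ 8 and 0 ≤ b ≤ 7.
Every move lowers a or b (never raises either), so fill the grid row by row in increasing a, and left to right within a row: each cell's successors are then already labelled.
      b=0  b=1  b=2  b=3  b=4  b=5  b=6  b=7
a=0:    L    W    W    L    W    W    L    W
a=1:    L    W    W    L    W    W    L    W
a=2:    L    W    W    L    W    W    L    W
a=3:    L    W    W    L    W    W    L    W
a=4:    W    L    W    W    L    W    W    L
a=5:    W    L    W    W    L    W    W    L
a=6:    W    L    W    W    L    W    W    L
a=7:    W    L    W    W    L    W    W    L
a=8:    L    W    W    L    W    W    L    W
Cells with no legal move (terminal, hence L): (0,0), (1,0), (2,0), (3,0).
The remaining L cells, each justified by listing all of its moves:
(0,3): L (options (0,2)(W), (0,1)(W) are all W)
(0,6): L (options (0,5)(W), (0,4)(W), (0,2)(W) are all W)
(1,3): L (options (1,2)(W), (1,1)(W) are all W)
(1,6): L (options (1,5)(W), (1,4)(W), (1,2)(W) are all W)
(2,3): L (options (2,2)(W), (2,1)(W) are all W)
(2,6): L (options (2,5)(W), (2,4)(W), (2,2)(W) are all W)
(3,3): L (options (3,2)(W), (3,1)(W) are all W)
(3,6): L (options (3,5)(W), (3,4)(W), (3,2)(W) are all W)
(4,1): L (options (0,1)(W), (4,0)(W) are all W)
(4,4): L (options (0,4)(W), (4,3)(W), (4,2)(W), (4,0)(W) are all W)
(4,7): L (options (0,7)(W), (4,6)(W), (4,5)(W), (4,3)(W) are all W)
(5,1): L (options (1,1)(W), (5,0)(W) are all W)
(5,4): L (options (1,4)(W), (5,3)(W), (5,2)(W), (5,0)(W) are all W)
(5,7): L (options (1,7)(W), (5,6)(W), (5,5)(W), (5,3)(W) are all W)
(6,1): L (options (2,1)(W), (6,0)(W) are all W)
(6,4): L (options (2,4)(W), (6,3)(W), (6,2)(W), (6,0)(W) are all W)
(6,7): L (options (2,7)(W), (6,6)(W), (6,5)(W), (6,3)(W) are all W)
(7,1): L (options (3,1)(W), (7,0)(W) are all W)
(7,4): L (options (3,4)(W), (7,3)(W), (7,2)(W), (7,0)(W) are all W)
(7,7): L (options (3,7)(W), (7,6)(W), (7,5)(W), (7,3)(W) are all W)
(8,0): L (sole option (4,0)(W) is W)
(8,3): L (options (4,3)(W), (8,2)(W), (8,1)(W) are all W)
(8,6): L (options (4,6)(W), (8,5)(W), (8,4)(W), (8,2)(W) are all W)
Every other cell has at least one move into one of the L cells above, so it is W.
(6,7): one of the L cells justified above, so L
(8,4): the move to (4,4) reaches an L cell, so W
(1,5): the move to (1,3) reaches an L cell, so W

(6,7): L, (8,4): W, (1,5): W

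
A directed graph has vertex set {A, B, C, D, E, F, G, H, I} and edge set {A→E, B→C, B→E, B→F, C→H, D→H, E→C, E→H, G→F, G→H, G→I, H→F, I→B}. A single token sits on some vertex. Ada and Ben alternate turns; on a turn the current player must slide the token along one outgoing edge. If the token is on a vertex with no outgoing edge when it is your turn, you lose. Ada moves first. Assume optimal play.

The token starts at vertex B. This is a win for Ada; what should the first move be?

Move to C.

Label each position W (a win for the player to move) or L (a loss). A position with no legal move is L; any other position is W exactly when some move reaches an L, and L when every move reaches a W.
Every edge goes from a vertex to one that appears earlier in the order F, H, C, E, D, A, B, I, G, so processing vertices in that order labels each vertex after all of its successors.
F: no outgoing edge → L
H: W (go to F, an L position)
C: L (sole option H(W) is W)
E: W (go to C, an L position)
D: L (sole option H(W) is W)
A: L (sole option E(W) is W)
B: W (go to C, an L position)
I: L (sole option B(W) is W)
G: W (go to I, an L position)
From B, the L positions reachable in one move are: C, F. Any move reaching one of these is winning.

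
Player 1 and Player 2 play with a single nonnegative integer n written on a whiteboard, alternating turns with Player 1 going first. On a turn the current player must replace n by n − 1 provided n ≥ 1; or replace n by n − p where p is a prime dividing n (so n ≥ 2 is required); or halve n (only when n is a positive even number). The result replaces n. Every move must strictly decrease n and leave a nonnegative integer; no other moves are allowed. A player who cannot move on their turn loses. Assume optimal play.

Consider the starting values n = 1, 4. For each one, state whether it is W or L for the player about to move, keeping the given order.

1: W, 4: L

Label each position W (a win for the player to move) or L (a loss). A position with no legal move is L; any other position is W exactly when some move reaches an L, and L when every move reaches a W.
n=0: no move → L
n=1: W (go to 0, an L position)
n=2: W (go to 0, an L position)
n=3: W (go to 0, an L position)
n=4: L (options 2(W), 3(W) are all W)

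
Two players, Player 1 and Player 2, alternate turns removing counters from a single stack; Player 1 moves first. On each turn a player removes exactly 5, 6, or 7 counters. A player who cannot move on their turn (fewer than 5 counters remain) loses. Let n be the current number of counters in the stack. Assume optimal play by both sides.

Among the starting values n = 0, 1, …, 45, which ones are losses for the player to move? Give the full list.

0, 1, 2, 3, 4, 12, 13, 14, 15, 16, 24, 25, 26, 27, 28, 36, 37, 38, 39, 40

Positions with no move are L. A position that does have a move is losing for the player to move precisely when every available move leads to a winning position for the opponent. Fill in the labels:
n=0: no move → L
n=1: no move → L
n=2: no move → L
n=3: no move → L
n=4: no move → L
n=5: reaches L-position 0 → W
n=6: reaches L-position 1 → W
n=7: reaches L-position 2 → W
n=8: reaches L-position 3 → W
n=9: reaches L-position 4 → W
n=10: reaches L-position 4 → W
n=11: reaches L-position 4 → W
n=12: only reaches 7(W), 6(W), 5(W), all W → L
n=13: only reaches 8(W), 7(W), 6(W), all W → L
n=14: only reaches 9(W), 8(W), 7(W), all W → L
n=15: only reaches 10(W), 9(W), 8(W), all W → L
n=16: only reaches 11(W), 10(W), 9(W), all W → L
n=17: reaches L-position 12 → W
n=18: reaches L-position 13 → W
n=19: reaches L-position 14 → W
n=20: reaches L-position 15 → W
n=21: reaches L-position 16 → W
n=22: reaches L-position 16 → W
n=23: reaches L-position 16 → W
n=24: only reaches 19(W), 18(W), 17(W), all W → L
n=25: only reaches 20(W), 19(W), 18(W), all W → L
n=26: only reaches 21(W), 20(W), 19(W), all W → L
n=27: only reaches 22(W), 21(W), 20(W), all W → L
n=28: only reaches 23(W), 22(W), 21(W), all W → L
n=29: reaches L-position 24 → W
n=30: reaches L-position 25 → W
n=31: reaches L-position 26 → W
n=32: reaches L-position 27 → W
n=33: reaches L-position 28 → W
n=34: reaches L-position 28 → W
n=35: reaches L-position 28 → W
n=36: only reaches 31(W), 30(W), 29(W), all W → L
n=37: only reaches 32(W), 31(W), 30(W), all W → L
n=38: only reaches 33(W), 32(W), 31(W), all W → L
n=39: only reaches 34(W), 33(W), 32(W), all W → L
n=40: only reaches 35(W), 34(W), 33(W), all W → L
n=41: reaches L-position 36 → W
n=42: reaches L-position 37 → W
n=43: reaches L-position 38 → W
n=44: reaches L-position 39 → W
n=45: reaches L-position 40 → W
Reading off the rows marked L gives the requested list; there are 20 such values of n.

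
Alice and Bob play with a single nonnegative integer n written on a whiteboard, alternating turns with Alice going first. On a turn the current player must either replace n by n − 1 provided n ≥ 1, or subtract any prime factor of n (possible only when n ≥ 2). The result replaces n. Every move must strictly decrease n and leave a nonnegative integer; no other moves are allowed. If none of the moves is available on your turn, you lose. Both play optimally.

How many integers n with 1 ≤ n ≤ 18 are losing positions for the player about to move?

4

Positions with no move are L. A position that does have a move is losing for the player to move precisely when every available move leads to a winning position for the opponent. Fill in the labels:
n=0: no move → L
n=1: can move to 0, which is L ⇒ W
n=2: can move to 0, which is L ⇒ W
n=3: can move to 0, which is L ⇒ W
n=4: moves to 2(W), 3(W); every one is W ⇒ L
n=5: can move to 0, which is L ⇒ W
n=6: can move to 4, which is L ⇒ W
n=7: can move to 0, which is L ⇒ W
n=8: moves to 6(W), 7(W); every one is W ⇒ L
n=9: can move to 8, which is L ⇒ W
n=10: can move to 8, which is L ⇒ W
n=11: can move to 0, which is L ⇒ W
n=12: moves to 9(W), 10(W), 11(W); every one is W ⇒ L
n=13: can move to 0, which is L ⇒ W
n=14: can move to 12, which is L ⇒ W
n=15: can move to 12, which is L ⇒ W
n=16: moves to 14(W), 15(W); every one is W ⇒ L
n=17: can move to 0, which is L ⇒ W
n=18: can move to 16, which is L ⇒ W
L entries with 1 ≤ n ≤ 18 (n=0 is outside the asked range and is not counted): n = 4, 8, 12, 16; that makes 4.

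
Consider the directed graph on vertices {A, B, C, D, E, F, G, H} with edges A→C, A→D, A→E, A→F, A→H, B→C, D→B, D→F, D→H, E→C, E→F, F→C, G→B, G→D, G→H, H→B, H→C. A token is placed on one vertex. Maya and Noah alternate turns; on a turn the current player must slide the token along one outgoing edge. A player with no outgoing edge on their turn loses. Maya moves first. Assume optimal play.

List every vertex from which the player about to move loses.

Positions with no move are L. A position that does have a move is losing for the player to move precisely when every available move leads to a winning position for the opponent. Fill in the labels:
Every edge goes from a vertex to one that appears earlier in the order C, B, F, H, E, D, A, G, so processing vertices in that order labels each vertex after all of its successors.
C: no outgoing edge → L
B: →C(L), so W
F: →C(L), so W
H: →C(L), so W
E: →C(L), so W
D: →H(W), F(W), B(W) — all W, so L
A: →D(L), so W
G: →D(L), so W
The losing starting vertices are exactly the entries labelled L in this table (2 of them).

C, D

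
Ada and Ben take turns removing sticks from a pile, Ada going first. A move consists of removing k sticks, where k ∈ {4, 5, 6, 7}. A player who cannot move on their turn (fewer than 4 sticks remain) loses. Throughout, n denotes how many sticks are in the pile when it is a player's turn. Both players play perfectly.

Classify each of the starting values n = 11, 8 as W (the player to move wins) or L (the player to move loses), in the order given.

Positions with no move are L. A position that does have a move is losing for the player to move precisely when every available move leads to a winning position for the opponent. Fill in the labels:
n=0: no move → L
n=1: no move → L
n=2: no move → L
n=3: no move → L
n=4: W (go to 0, an L position)
n=5: W (go to 1, an L position)
n=6: W (go to 2, an L position)
n=7: W (go to 3, an L position)
n=8: W (go to 3, an L position)
n=9: W (go to 3, an L position)
n=10: W (go to 3, an L position)
n=11: L (options 7(W), 6(W), 5(W), 4(W) are all W)

11: L, 8: W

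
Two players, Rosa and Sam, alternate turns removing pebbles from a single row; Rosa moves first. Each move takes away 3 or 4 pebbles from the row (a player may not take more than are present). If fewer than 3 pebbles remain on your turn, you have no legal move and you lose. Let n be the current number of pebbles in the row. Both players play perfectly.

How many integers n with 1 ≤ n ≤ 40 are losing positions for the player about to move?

17

Positions with no move are L. A position that does have a move is losing for the player to move precisely when every available move leads to a winning position for the opponent. Fill in the labels:
n=0: no move → L
n=1: no move → L
n=2: no move → L
n=3: reaches L-position 0 → W
n=4: reaches L-position 1 → W
n=5: reaches L-position 2 → W
n=6: reaches L-position 2 → W
n=7: only reaches 4(W), 3(W), all W → L
n=8: only reaches 5(W), 4(W), all W → L
n=9: only reaches 6(W), 5(W), all W → L
n=10: reaches L-position 7 → W
n=11: reaches L-position 8 → W
n=12: reaches L-position 9 → W
n=13: reaches L-position 9 → W
n=14: only reaches 11(W), 10(W), all W → L
n=15: only reaches 12(W), 11(W), all W → L
n=16: only reaches 13(W), 12(W), all W → L
n=17: reaches L-position 14 → W
n=18: reaches L-position 15 → W
n=19: reaches L-position 16 → W
n=20: reaches L-position 16 → W
n=21: only reaches 18(W), 17(W), all W → L
n=22: only reaches 19(W), 18(W), all W → L
n=23: only reaches 20(W), 19(W), all W → L
n=24: reaches L-position 21 → W
n=25: reaches L-position 22 → W
n=26: reaches L-position 23 → W
n=27: reaches L-position 23 → W
n=28: only reaches 25(W), 24(W), all W → L
n=29: only reaches 26(W), 25(W), all W → L
n=30: only reaches 27(W), 26(W), all W → L
n=31: reaches L-position 28 → W
n=32: reaches L-position 29 → W
n=33: reaches L-position 30 → W
n=34: reaches L-position 30 → W
n=35: only reaches 32(W), 31(W), all W → L
n=36: only reaches 33(W), 32(W), all W → L
n=37: only reaches 34(W), 33(W), all W → L
n=38: reaches L-position 35 → W
n=39: reaches L-position 36 → W
n=40: reaches L-position 37 → W
L entries with 1 ≤ n ≤ 40 (n=0 is outside the asked range and is not counted): n = 1, 2, 7, 8, 9, 14, 15, 16, 21, 22, 23, 28, 29, 30, 35, 36, 37; that makes 17.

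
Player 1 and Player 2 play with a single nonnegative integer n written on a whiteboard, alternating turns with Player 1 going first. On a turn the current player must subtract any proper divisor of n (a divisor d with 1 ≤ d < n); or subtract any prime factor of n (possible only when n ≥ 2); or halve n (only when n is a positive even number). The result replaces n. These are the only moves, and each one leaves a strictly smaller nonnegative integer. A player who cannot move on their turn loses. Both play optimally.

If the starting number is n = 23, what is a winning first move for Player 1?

Classify positions by backward induction: terminal positions (no move available) are L. From any other position, the mover wins iff some move reaches an L.
n=0: no move → L
n=1: no move → L
n=2: →0(L), so W
n=3: →0(L), so W
n=4: →2(W), 3(W) — all W, so L
n=5: →0(L), so W
n=6: →4(L), so W
n=7: →0(L), so W
n=8: →4(L), so W
n=9: →6(W), 8(W) — all W, so L
n=10: →9(L), so W
n=11: →0(L), so W
n=12: →9(L), so W
n=13: →0(L), so W
n=14: →7(W), 12(W), 13(W) — all W, so L
n=15: →14(L), so W
n=16: →14(L), so W
n=17: →0(L), so W
n=18: →9(L), so W
n=19: →0(L), so W
n=20: →10(W), 15(W), 16(W), 18(W), 19(W) — all W, so L
n=21: →14(L), so W
n=22: →20(L), so W
n=23: →0(L), so W
From 23, the L positions reachable in one move are: 0.

Move to 0.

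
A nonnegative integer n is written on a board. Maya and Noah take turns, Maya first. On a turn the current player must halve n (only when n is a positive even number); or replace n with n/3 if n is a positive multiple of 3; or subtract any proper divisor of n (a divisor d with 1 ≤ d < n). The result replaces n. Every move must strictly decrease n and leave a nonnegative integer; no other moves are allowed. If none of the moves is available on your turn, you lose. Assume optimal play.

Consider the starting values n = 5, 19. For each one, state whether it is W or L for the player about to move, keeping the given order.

5: W, 19: L

Compute win/loss labels from the base case upward. A position with no move is L. Any other position is W if it can reach an L in one move, else L.
n=0: no move → L
n=1: no move → L
n=2: W (go to 1, an L position)
n=3: W (go to 1, an L position)
n=4: L (options 2(W), 3(W) are all W)
n=5: W (go to 4, an L position)
n=6: W (go to 4, an L position)
n=7: L (sole option 6(W) is W)
n=8: W (go to 4, an L position)
n=9: L (options 3(W), 6(W), 8(W) are all W)
n=10: W (go to 9, an L position)
n=11: L (sole option 10(W) is W)
n=12: W (go to 4, an L position)
n=13: L (sole option 12(W) is W)
n=14: W (go to 7, an L position)
n=15: L (options 5(W), 10(W), 12(W), 14(W) are all W)
n=16: W (go to 15, an L position)
n=17: L (sole option 16(W) is W)
n=18: W (go to 9, an L position)
n=19: L (sole option 18(W) is W)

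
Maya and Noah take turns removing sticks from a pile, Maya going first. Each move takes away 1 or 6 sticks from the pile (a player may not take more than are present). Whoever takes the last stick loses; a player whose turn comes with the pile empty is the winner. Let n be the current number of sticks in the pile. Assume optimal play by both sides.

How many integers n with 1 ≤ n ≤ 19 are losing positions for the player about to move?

Work bottom-up. With no move the player to move wins. Otherwise the position is W if at least one move leads to an L position for the opponent, and L if every move leads to a W.
n=0: no move; the opponent has just taken the last stick and therefore loses → W
n=1: L (sole option 0(W) is W)
n=2: W (go to 1, an L position)
n=3: L (sole option 2(W) is W)
n=4: W (go to 3, an L position)
n=5: L (sole option 4(W) is W)
n=6: W (go to 5, an L position)
n=7: W (go to 1, an L position)
n=8: L (options 7(W), 2(W) are all W)
n=9: W (go to 8, an L position)
n=10: L (options 9(W), 4(W) are all W)
n=11: W (go to 10, an L position)
n=12: L (options 11(W), 6(W) are all W)
n=13: W (go to 12, an L position)
n=14: W (go to 8, an L position)
n=15: L (options 14(W), 9(W) are all W)
n=16: W (go to 15, an L position)
n=17: L (options 16(W), 11(W) are all W)
n=18: W (go to 17, an L position)
n=19: L (options 18(W), 13(W) are all W)
L entries with 1 ≤ n ≤ 19 (the range starts at n=1): n = 1, 3, 5, 8, 10, 12, 15, 17, 19; that makes 9.

9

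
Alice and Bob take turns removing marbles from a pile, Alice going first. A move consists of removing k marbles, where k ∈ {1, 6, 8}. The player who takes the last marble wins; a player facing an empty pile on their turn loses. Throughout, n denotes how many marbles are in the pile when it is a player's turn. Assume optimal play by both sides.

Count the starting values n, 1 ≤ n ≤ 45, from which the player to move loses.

19

Build the W/L table. Terminal = L. A non-terminal position is W if it has a move to some L; otherwise it is L.
n=0: no move → L
n=1: reaches L-position 0 → W
n=2: only reaches 1(W), which is W → L
n=3: reaches L-position 2 → W
n=4: only reaches 3(W), which is W → L
n=5: reaches L-position 4 → W
n=6: reaches L-position 0 → W
n=7: only reaches 6(W), 1(W), all W → L
n=8: reaches L-position 7 → W
n=9: only reaches 8(W), 3(W), 1(W), all W → L
n=10: reaches L-position 9 → W
n=11: only reaches 10(W), 5(W), 3(W), all W → L
n=12: reaches L-position 11 → W
n=13: reaches L-position 7 → W
n=14: only reaches 13(W), 8(W), 6(W), all W → L
n=15: reaches L-position 14 → W
n=16: only reaches 15(W), 10(W), 8(W), all W → L
n=17: reaches L-position 16 → W
n=18: only reaches 17(W), 12(W), 10(W), all W → L
n=19: reaches L-position 18 → W
n=20: reaches L-position 14 → W
n=21: only reaches 20(W), 15(W), 13(W), all W → L
n=22: reaches L-position 21 → W
n=23: only reaches 22(W), 17(W), 15(W), all W → L
n=24: reaches L-position 23 → W
n=25: only reaches 24(W), 19(W), 17(W), all W → L
n=26: reaches L-position 25 → W
n=27: reaches L-position 21 → W
n=28: only reaches 27(W), 22(W), 20(W), all W → L
n=29: reaches L-position 28 → W
n=30: only reaches 29(W), 24(W), 22(W), all W → L
n=31: reaches L-position 30 → W
n=32: only reaches 31(W), 26(W), 24(W), all W → L
n=33: reaches L-position 32 → W
n=34: reaches L-position 28 → W
n=35: only reaches 34(W), 29(W), 27(W), all W → L
n=36: reaches L-position 35 → W
n=37: only reaches 36(W), 31(W), 29(W), all W → L
n=38: reaches L-position 37 → W
n=39: only reaches 38(W), 33(W), 31(W), all W → L
n=40: reaches L-position 39 → W
n=41: reaches L-position 35 → W
n=42: only reaches 41(W), 36(W), 34(W), all W → L
n=43: reaches L-position 42 → W
n=44: only reaches 43(W), 38(W), 36(W), all W → L
n=45: reaches L-position 44 → W
L entries with 1 ≤ n ≤ 45 (n=0 is outside the asked range and is not counted): n = 2, 4, 7, 9, 11, 14, 16, 18, 21, 23, 25, 28, 30, 32, 35, 37, 39, 42, 44; that makes 19.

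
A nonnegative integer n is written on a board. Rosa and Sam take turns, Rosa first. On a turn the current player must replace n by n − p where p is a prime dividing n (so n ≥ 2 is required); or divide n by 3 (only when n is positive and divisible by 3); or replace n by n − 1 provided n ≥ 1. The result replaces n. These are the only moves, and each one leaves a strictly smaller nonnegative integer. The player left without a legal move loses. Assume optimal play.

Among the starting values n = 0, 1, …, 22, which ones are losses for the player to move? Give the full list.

Build the W/L table. Terminal = L. A non-terminal position is W if it has a move to some L; otherwise it is L.
n=0: no move → L
n=1: →0(L), so W
n=2: →0(L), so W
n=3: →0(L), so W
n=4: →2(W), 3(W) — all W, so L
n=5: →0(L), so W
n=6: →4(L), so W
n=7: →0(L), so W
n=8: →6(W), 7(W) — all W, so L
n=9: →8(L), so W
n=10: →8(L), so W
n=11: →0(L), so W
n=12: →4(L), so W
n=13: →0(L), so W
n=14: →7(W), 12(W), 13(W) — all W, so L
n=15: →14(L), so W
n=16: →14(L), so W
n=17: →0(L), so W
n=18: →6(W), 15(W), 16(W), 17(W) — all W, so L
n=19: →0(L), so W
n=20: →18(L), so W
n=21: →14(L), so W
n=22: →11(W), 20(W), 21(W) — all W, so L
The losing starting values of n are exactly the entries labelled L in this table (6 of them).

0, 4, 8, 14, 18, 22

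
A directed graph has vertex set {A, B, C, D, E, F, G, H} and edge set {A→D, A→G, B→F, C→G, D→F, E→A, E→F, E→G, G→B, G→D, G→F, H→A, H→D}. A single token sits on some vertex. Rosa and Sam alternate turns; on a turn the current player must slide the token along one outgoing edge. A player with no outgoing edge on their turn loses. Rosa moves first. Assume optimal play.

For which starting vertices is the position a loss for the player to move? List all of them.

Positions with no move are L. A position that does have a move is losing for the player to move precisely when every available move leads to a winning position for the opponent. Fill in the labels:
Every edge goes from a vertex to one that appears earlier in the order F, B, D, G, A, H, E, C, so processing vertices in that order labels each vertex after all of its successors.
F: no outgoing edge → L
B: →F(L), so W
D: →F(L), so W
G: →F(L), so W
A: →G(W), D(W) — all W, so L
H: →A(L), so W
E: →A(L), so W
C: →G(W) only, which is W, so L
Reading off the rows marked L gives the requested list; there are 3 such vertices.

A, C, F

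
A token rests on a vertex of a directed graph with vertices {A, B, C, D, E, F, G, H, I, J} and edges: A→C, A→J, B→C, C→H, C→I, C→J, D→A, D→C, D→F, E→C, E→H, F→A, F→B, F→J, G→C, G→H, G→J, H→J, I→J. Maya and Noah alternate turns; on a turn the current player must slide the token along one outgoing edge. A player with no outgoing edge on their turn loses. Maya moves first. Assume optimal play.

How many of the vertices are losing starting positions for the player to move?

Positions with no move are L. A position that does have a move is losing for the player to move precisely when every available move leads to a winning position for the opponent. Fill in the labels:
Every edge goes from a vertex to one that appears earlier in the order J, I, H, C, B, A, E, F, G, D, so processing vertices in that order labels each vertex after all of its successors.
J: no outgoing edge → L
I: →J(L), so W
H: →J(L), so W
C: →J(L), so W
B: →C(W) only, which is W, so L
A: →J(L), so W
E: →C(W), H(W) — all W, so L
F: →B(L), so W
G: →J(L), so W
D: →F(W), A(W), C(W) — all W, so L
The L vertices are B, D, E, J; that is 4 in all.

4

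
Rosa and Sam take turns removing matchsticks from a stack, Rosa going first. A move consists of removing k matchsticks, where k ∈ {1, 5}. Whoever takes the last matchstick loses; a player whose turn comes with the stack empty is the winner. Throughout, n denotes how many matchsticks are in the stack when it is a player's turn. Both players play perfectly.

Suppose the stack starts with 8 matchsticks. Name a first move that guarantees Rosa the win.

Positions with no move are W. A position that does have a move is losing for the player to move precisely when every available move leads to a winning position for the opponent. Fill in the labels:
n=0: no move; the opponent has just taken the last matchstick and therefore loses → W
n=1: →0(W) only, which is W, so L
n=2: →1(L), so W
n=3: →2(W) only, which is W, so L
n=4: →3(L), so W
n=5: →4(W), 0(W) — all W, so L
n=6: →5(L), so W
n=7: →6(W), 2(W) — all W, so L
n=8: →7(L), so W
From 8, the L positions reachable in one move are: 7, 3. Any move reaching one of these is winning.

Remove 1, leaving 7.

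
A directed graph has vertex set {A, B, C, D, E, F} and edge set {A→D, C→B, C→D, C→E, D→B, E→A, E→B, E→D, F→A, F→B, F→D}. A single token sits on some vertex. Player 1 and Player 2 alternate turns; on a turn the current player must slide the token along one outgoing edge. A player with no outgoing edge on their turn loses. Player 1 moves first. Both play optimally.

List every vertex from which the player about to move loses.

A, B

Build the W/L table. Terminal = L. A non-terminal position is W if it has a move to some L; otherwise it is L.
Every edge goes from a vertex to one that appears earlier in the order B, D, A, F, E, C, so processing vertices in that order labels each vertex after all of its successors.
B: no outgoing edge → L
D: →B(L), so W
A: →D(W) only, which is W, so L
F: →A(L), so W
E: →A(L), so W
C: →B(L), so W
The losing starting vertices are exactly the entries labelled L in this table (2 of them).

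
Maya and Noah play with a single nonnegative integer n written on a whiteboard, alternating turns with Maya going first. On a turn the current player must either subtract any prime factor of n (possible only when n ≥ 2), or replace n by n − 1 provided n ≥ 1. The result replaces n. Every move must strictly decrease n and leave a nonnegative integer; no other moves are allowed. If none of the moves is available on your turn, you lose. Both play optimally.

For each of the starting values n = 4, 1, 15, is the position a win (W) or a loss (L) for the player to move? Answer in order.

Classify positions by backward induction: terminal positions (no move available) are L. From any other position, the mover wins iff some move reaches an L.
n=0: no move → L
n=1: W (go to 0, an L position)
n=2: W (go to 0, an L position)
n=3: W (go to 0, an L position)
n=4: L (options 2(W), 3(W) are all W)
n=5: W (go to 0, an L position)
n=6: W (go to 4, an L position)
n=7: W (go to 0, an L position)
n=8: L (options 6(W), 7(W) are all W)
n=9: W (go to 8, an L position)
n=10: W (go to 8, an L position)
n=11: W (go to 0, an L position)
n=12: L (options 9(W), 10(W), 11(W) are all W)
n=13: W (go to 0, an L position)
n=14: W (go to 12, an L position)
n=15: W (go to 12, an L position)

4: L, 1: W, 15: W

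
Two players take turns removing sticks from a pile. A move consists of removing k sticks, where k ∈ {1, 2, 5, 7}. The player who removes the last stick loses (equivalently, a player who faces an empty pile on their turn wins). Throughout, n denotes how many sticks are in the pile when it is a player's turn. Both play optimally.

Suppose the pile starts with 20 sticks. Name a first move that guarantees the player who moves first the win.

Classify positions by backward induction: terminal positions (no move available) are W. From any other position, the mover wins iff some move reaches an L.
n=0: no move; the opponent has just taken the last stick and therefore loses → W
n=1: only reaches 0(W), which is W → L
n=2: reaches L-position 1 → W
n=3: reaches L-position 1 → W
n=4: only reaches 3(W), 2(W), all W → L
n=5: reaches L-position 4 → W
n=6: reaches L-position 4 → W
n=7: only reaches 6(W), 5(W), 2(W), 0(W), all W → L
n=8: reaches L-position 7 → W
n=9: reaches L-position 7 → W
n=10: only reaches 9(W), 8(W), 5(W), 3(W), all W → L
n=11: reaches L-position 10 → W
n=12: reaches L-position 10 → W
n=13: only reaches 12(W), 11(W), 8(W), 6(W), all W → L
n=14: reaches L-position 13 → W
n=15: reaches L-position 13 → W
n=16: only reaches 15(W), 14(W), 11(W), 9(W), all W → L
n=17: reaches L-position 16 → W
n=18: reaches L-position 16 → W
n=19: only reaches 18(W), 17(W), 14(W), 12(W), all W → L
n=20: reaches L-position 19 → W
From 20, the L positions reachable in one move are: 19, 13. Any move reaching one of these is winning.

Remove 1, leaving 19.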